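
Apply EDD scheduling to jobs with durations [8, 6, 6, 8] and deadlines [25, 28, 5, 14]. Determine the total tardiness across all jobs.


Sort by due date (EDD order): [(6, 5), (8, 14), (8, 25), (6, 28)]
Compute completion times and tardiness:
  Job 1: p=6, d=5, C=6, tardiness=max(0,6-5)=1
  Job 2: p=8, d=14, C=14, tardiness=max(0,14-14)=0
  Job 3: p=8, d=25, C=22, tardiness=max(0,22-25)=0
  Job 4: p=6, d=28, C=28, tardiness=max(0,28-28)=0
Total tardiness = 1

1


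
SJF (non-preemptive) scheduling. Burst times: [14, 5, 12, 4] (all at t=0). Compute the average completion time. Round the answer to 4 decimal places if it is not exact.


SJF order (ascending): [4, 5, 12, 14]
Completion times:
  Job 1: burst=4, C=4
  Job 2: burst=5, C=9
  Job 3: burst=12, C=21
  Job 4: burst=14, C=35
Average completion = 69/4 = 17.25

17.25


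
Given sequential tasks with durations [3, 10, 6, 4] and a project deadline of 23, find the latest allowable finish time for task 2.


LF(activity 2) = deadline - sum of successor durations
Successors: activities 3 through 4 with durations [6, 4]
Sum of successor durations = 10
LF = 23 - 10 = 13

13


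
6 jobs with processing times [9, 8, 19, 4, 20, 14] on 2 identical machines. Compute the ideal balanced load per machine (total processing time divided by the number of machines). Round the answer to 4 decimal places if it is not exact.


Total processing time = 9 + 8 + 19 + 4 + 20 + 14 = 74
Number of machines = 2
Ideal balanced load = 74 / 2 = 37.0

37.0


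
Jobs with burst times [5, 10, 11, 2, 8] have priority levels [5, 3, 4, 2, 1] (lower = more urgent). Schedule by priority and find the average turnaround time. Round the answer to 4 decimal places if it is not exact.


Sort by priority (ascending = highest first):
Order: [(1, 8), (2, 2), (3, 10), (4, 11), (5, 5)]
Completion times:
  Priority 1, burst=8, C=8
  Priority 2, burst=2, C=10
  Priority 3, burst=10, C=20
  Priority 4, burst=11, C=31
  Priority 5, burst=5, C=36
Average turnaround = 105/5 = 21.0

21.0


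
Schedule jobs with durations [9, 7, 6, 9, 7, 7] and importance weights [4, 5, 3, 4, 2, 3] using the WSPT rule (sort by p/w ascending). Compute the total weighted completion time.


Compute p/w ratios and sort ascending (WSPT): [(7, 5), (6, 3), (9, 4), (9, 4), (7, 3), (7, 2)]
Compute weighted completion times:
  Job (p=7,w=5): C=7, w*C=5*7=35
  Job (p=6,w=3): C=13, w*C=3*13=39
  Job (p=9,w=4): C=22, w*C=4*22=88
  Job (p=9,w=4): C=31, w*C=4*31=124
  Job (p=7,w=3): C=38, w*C=3*38=114
  Job (p=7,w=2): C=45, w*C=2*45=90
Total weighted completion time = 490

490


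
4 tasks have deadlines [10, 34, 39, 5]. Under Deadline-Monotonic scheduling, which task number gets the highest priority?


Sort tasks by relative deadline (ascending):
  Task 4: deadline = 5
  Task 1: deadline = 10
  Task 2: deadline = 34
  Task 3: deadline = 39
Priority order (highest first): [4, 1, 2, 3]
Highest priority task = 4

4


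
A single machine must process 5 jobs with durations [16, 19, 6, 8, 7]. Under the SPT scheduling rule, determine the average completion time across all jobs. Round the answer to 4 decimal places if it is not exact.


Sort jobs by processing time (SPT order): [6, 7, 8, 16, 19]
Compute completion times sequentially:
  Job 1: processing = 6, completes at 6
  Job 2: processing = 7, completes at 13
  Job 3: processing = 8, completes at 21
  Job 4: processing = 16, completes at 37
  Job 5: processing = 19, completes at 56
Sum of completion times = 133
Average completion time = 133/5 = 26.6

26.6


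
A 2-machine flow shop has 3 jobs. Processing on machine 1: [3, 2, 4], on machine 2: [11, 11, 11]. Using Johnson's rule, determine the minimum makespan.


Apply Johnson's rule:
  Group 1 (a <= b): [(2, 2, 11), (1, 3, 11), (3, 4, 11)]
  Group 2 (a > b): []
Optimal job order: [2, 1, 3]
Schedule:
  Job 2: M1 done at 2, M2 done at 13
  Job 1: M1 done at 5, M2 done at 24
  Job 3: M1 done at 9, M2 done at 35
Makespan = 35

35


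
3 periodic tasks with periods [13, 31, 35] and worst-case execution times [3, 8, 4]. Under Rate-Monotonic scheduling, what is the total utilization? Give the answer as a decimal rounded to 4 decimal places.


Compute individual utilizations (exact fractions):
  Task 1: C/T = 3/13 (approx. 0.2308)
  Task 2: C/T = 8/31 (approx. 0.2581)
  Task 3: C/T = 4/35 (approx. 0.1143)
Total utilization U = 3/13 + 8/31 + 4/35 = 8507/14105
Rounded to 4 decimal places: U = 0.6031
RM (Liu & Layland) bound for 3 tasks = 0.779763; compare with U = 8507/14105 (approx. 0.603119)
U <= bound, so schedulable by RM sufficient condition.

0.6031


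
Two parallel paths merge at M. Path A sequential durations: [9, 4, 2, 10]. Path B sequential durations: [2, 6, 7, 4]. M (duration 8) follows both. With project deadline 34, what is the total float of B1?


Forward pass: ES(B1) = sum of predecessors on chain B = 0
EF = ES + duration = 0 + 2 = 2
Backward pass: LF(M) = deadline = 34; LS(M) = 34 - 8 = 26
LF(B1) = LS(M) - sum(successors on chain B) = 26 - 17 = 9
LS = LF - duration = 9 - 2 = 7
Total float = LS - ES = 7 - 0 = 7

7


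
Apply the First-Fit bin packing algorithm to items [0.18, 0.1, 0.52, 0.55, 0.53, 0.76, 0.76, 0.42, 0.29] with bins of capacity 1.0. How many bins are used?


Place items sequentially using First-Fit:
  Item 0.18 -> new Bin 1
  Item 0.1 -> Bin 1 (now 0.28)
  Item 0.52 -> Bin 1 (now 0.8)
  Item 0.55 -> new Bin 2
  Item 0.53 -> new Bin 3
  Item 0.76 -> new Bin 4
  Item 0.76 -> new Bin 5
  Item 0.42 -> Bin 2 (now 0.97)
  Item 0.29 -> Bin 3 (now 0.82)
Total bins used = 5

5


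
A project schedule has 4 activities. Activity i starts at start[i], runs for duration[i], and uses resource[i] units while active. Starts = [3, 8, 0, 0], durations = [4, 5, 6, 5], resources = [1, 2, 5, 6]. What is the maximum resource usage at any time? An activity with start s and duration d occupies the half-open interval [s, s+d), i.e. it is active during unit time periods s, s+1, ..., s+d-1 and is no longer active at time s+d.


Each activity i is active on [start_i, start_i + duration_i).
Compute total resource usage per time slot:
  t=0: active resources = [5, 6], total = 11
  t=1: active resources = [5, 6], total = 11
  t=2: active resources = [5, 6], total = 11
  t=3: active resources = [1, 5, 6], total = 12
  t=4: active resources = [1, 5, 6], total = 12
  t=5: active resources = [1, 5], total = 6
  t=6: active resources = [1], total = 1
  t=7: active resources = [], total = 0
  t=8: active resources = [2], total = 2
  t=9: active resources = [2], total = 2
  t=10: active resources = [2], total = 2
  t=11: active resources = [2], total = 2
  t=12: active resources = [2], total = 2
Peak resource demand = 12

12


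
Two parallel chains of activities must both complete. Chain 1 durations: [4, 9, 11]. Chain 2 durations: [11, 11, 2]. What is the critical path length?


Path A total = 4 + 9 + 11 = 24
Path B total = 11 + 11 + 2 = 24
Critical path = longest path = max(24, 24) = 24

24


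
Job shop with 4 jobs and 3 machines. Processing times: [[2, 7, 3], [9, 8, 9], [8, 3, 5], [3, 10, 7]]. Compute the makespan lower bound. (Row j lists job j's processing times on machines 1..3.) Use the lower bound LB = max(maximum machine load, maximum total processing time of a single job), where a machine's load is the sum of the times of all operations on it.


Machine loads:
  Machine 1: 2 + 9 + 8 + 3 = 22
  Machine 2: 7 + 8 + 3 + 10 = 28
  Machine 3: 3 + 9 + 5 + 7 = 24
Max machine load = 28
Job totals:
  Job 1: 12
  Job 2: 26
  Job 3: 16
  Job 4: 20
Max job total = 26
Lower bound = max(28, 26) = 28

28


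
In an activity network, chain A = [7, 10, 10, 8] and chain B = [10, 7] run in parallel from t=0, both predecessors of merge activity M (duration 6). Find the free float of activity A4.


ES(A4) = sum of predecessors on chain A = 27
EF(A4) = ES + duration = 27 + 8 = 35
Successor of A4 is M. ES(M) = max(sum(A), sum(B)) = max(35, 17) = 35
Free float = ES(successor) - EF(current) = 35 - 35 = 0

0


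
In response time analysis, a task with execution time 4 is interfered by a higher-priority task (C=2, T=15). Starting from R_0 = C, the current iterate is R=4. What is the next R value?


R_next = C + ceil(R_prev / T_hp) * C_hp
ceil(4 / 15) = ceil(0.2667) = 1
Interference = 1 * 2 = 2
R_next = 4 + 2 = 6

6


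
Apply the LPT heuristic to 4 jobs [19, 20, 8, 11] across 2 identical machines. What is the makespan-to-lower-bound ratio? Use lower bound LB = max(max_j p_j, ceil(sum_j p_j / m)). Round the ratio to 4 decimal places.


LPT order: [20, 19, 11, 8]
Machine loads after assignment: [28, 30]
LPT makespan = 30
Lower bound = max(max_job, ceil(total/2)) = max(20, 29) = 29
Ratio = 30 / 29 = 1.0345

1.0345


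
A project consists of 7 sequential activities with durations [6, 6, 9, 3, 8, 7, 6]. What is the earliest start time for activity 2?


Activity 2 starts after activities 1 through 1 complete.
Predecessor durations: [6]
ES = 6 = 6

6


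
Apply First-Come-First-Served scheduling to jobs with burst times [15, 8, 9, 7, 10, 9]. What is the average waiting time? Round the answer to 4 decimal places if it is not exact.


FCFS order (as given): [15, 8, 9, 7, 10, 9]
Waiting times:
  Job 1: wait = 0
  Job 2: wait = 15
  Job 3: wait = 23
  Job 4: wait = 32
  Job 5: wait = 39
  Job 6: wait = 49
Sum of waiting times = 158
Average waiting time = 158/6 = 26.3333

26.3333


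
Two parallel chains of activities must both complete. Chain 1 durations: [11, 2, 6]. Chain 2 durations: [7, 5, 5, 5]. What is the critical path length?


Path A total = 11 + 2 + 6 = 19
Path B total = 7 + 5 + 5 + 5 = 22
Critical path = longest path = max(19, 22) = 22

22


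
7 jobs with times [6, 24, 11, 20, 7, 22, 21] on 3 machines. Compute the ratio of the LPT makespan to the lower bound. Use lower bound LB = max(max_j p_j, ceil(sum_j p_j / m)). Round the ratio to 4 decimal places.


LPT order: [24, 22, 21, 20, 11, 7, 6]
Machine loads after assignment: [37, 33, 41]
LPT makespan = 41
Lower bound = max(max_job, ceil(total/3)) = max(24, 37) = 37
Ratio = 41 / 37 = 1.1081

1.1081


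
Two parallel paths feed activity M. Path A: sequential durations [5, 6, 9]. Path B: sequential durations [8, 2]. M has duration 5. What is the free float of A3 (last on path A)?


ES(A3) = sum of predecessors on chain A = 11
EF(A3) = ES + duration = 11 + 9 = 20
Successor of A3 is M. ES(M) = max(sum(A), sum(B)) = max(20, 10) = 20
Free float = ES(successor) - EF(current) = 20 - 20 = 0

0


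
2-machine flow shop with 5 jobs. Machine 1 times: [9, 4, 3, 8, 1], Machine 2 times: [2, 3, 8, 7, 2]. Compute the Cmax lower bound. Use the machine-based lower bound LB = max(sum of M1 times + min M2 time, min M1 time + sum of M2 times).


LB1 = sum(M1 times) + min(M2 times) = 25 + 2 = 27
LB2 = min(M1 times) + sum(M2 times) = 1 + 22 = 23
Lower bound = max(LB1, LB2) = max(27, 23) = 27

27


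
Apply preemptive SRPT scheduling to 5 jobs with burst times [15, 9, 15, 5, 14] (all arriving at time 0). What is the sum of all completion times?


Since all jobs arrive at t=0, SRPT equals SPT ordering.
SPT order: [5, 9, 14, 15, 15]
Completion times:
  Job 1: p=5, C=5
  Job 2: p=9, C=14
  Job 3: p=14, C=28
  Job 4: p=15, C=43
  Job 5: p=15, C=58
Total completion time = 5 + 14 + 28 + 43 + 58 = 148

148


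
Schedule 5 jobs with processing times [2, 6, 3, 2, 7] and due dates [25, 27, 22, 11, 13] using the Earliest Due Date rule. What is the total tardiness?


Sort by due date (EDD order): [(2, 11), (7, 13), (3, 22), (2, 25), (6, 27)]
Compute completion times and tardiness:
  Job 1: p=2, d=11, C=2, tardiness=max(0,2-11)=0
  Job 2: p=7, d=13, C=9, tardiness=max(0,9-13)=0
  Job 3: p=3, d=22, C=12, tardiness=max(0,12-22)=0
  Job 4: p=2, d=25, C=14, tardiness=max(0,14-25)=0
  Job 5: p=6, d=27, C=20, tardiness=max(0,20-27)=0
Total tardiness = 0

0


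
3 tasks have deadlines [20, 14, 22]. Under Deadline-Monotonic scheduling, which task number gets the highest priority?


Sort tasks by relative deadline (ascending):
  Task 2: deadline = 14
  Task 1: deadline = 20
  Task 3: deadline = 22
Priority order (highest first): [2, 1, 3]
Highest priority task = 2

2


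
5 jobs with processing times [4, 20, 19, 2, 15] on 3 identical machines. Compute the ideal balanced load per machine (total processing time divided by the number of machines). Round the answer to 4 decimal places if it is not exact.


Total processing time = 4 + 20 + 19 + 2 + 15 = 60
Number of machines = 3
Ideal balanced load = 60 / 3 = 20.0

20.0


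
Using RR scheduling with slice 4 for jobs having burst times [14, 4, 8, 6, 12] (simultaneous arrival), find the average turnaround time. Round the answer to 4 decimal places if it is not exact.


Time quantum = 4
Execution trace:
  J1 runs 4 units, time = 4
  J2 runs 4 units, time = 8
  J3 runs 4 units, time = 12
  J4 runs 4 units, time = 16
  J5 runs 4 units, time = 20
  J1 runs 4 units, time = 24
  J3 runs 4 units, time = 28
  J4 runs 2 units, time = 30
  J5 runs 4 units, time = 34
  J1 runs 4 units, time = 38
  J5 runs 4 units, time = 42
  J1 runs 2 units, time = 44
Finish times: [44, 8, 28, 30, 42]
Average turnaround = 152/5 = 30.4

30.4


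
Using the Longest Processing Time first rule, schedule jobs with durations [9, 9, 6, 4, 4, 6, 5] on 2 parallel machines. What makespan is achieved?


Sort jobs in decreasing order (LPT): [9, 9, 6, 6, 5, 4, 4]
Assign each job to the least loaded machine:
  Machine 1: jobs [9, 6, 5], load = 20
  Machine 2: jobs [9, 6, 4, 4], load = 23
Makespan = max load = 23

23


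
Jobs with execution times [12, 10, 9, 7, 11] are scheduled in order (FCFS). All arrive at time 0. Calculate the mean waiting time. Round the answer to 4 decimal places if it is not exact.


FCFS order (as given): [12, 10, 9, 7, 11]
Waiting times:
  Job 1: wait = 0
  Job 2: wait = 12
  Job 3: wait = 22
  Job 4: wait = 31
  Job 5: wait = 38
Sum of waiting times = 103
Average waiting time = 103/5 = 20.6

20.6


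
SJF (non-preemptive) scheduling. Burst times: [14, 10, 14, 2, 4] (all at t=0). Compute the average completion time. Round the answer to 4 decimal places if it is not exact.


SJF order (ascending): [2, 4, 10, 14, 14]
Completion times:
  Job 1: burst=2, C=2
  Job 2: burst=4, C=6
  Job 3: burst=10, C=16
  Job 4: burst=14, C=30
  Job 5: burst=14, C=44
Average completion = 98/5 = 19.6

19.6


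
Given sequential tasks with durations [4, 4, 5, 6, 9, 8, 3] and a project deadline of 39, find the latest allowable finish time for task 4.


LF(activity 4) = deadline - sum of successor durations
Successors: activities 5 through 7 with durations [9, 8, 3]
Sum of successor durations = 20
LF = 39 - 20 = 19

19


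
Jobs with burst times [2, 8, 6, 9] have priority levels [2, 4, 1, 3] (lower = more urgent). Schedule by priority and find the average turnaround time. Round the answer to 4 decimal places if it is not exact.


Sort by priority (ascending = highest first):
Order: [(1, 6), (2, 2), (3, 9), (4, 8)]
Completion times:
  Priority 1, burst=6, C=6
  Priority 2, burst=2, C=8
  Priority 3, burst=9, C=17
  Priority 4, burst=8, C=25
Average turnaround = 56/4 = 14.0

14.0


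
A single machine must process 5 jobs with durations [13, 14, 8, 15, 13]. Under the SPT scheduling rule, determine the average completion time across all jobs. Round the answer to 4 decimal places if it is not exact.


Sort jobs by processing time (SPT order): [8, 13, 13, 14, 15]
Compute completion times sequentially:
  Job 1: processing = 8, completes at 8
  Job 2: processing = 13, completes at 21
  Job 3: processing = 13, completes at 34
  Job 4: processing = 14, completes at 48
  Job 5: processing = 15, completes at 63
Sum of completion times = 174
Average completion time = 174/5 = 34.8

34.8


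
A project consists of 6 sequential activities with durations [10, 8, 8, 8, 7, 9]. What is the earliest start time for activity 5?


Activity 5 starts after activities 1 through 4 complete.
Predecessor durations: [10, 8, 8, 8]
ES = 10 + 8 + 8 + 8 = 34

34


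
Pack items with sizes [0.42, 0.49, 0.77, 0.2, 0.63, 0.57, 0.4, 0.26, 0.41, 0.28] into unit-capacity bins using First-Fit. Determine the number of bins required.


Place items sequentially using First-Fit:
  Item 0.42 -> new Bin 1
  Item 0.49 -> Bin 1 (now 0.91)
  Item 0.77 -> new Bin 2
  Item 0.2 -> Bin 2 (now 0.97)
  Item 0.63 -> new Bin 3
  Item 0.57 -> new Bin 4
  Item 0.4 -> Bin 4 (now 0.97)
  Item 0.26 -> Bin 3 (now 0.89)
  Item 0.41 -> new Bin 5
  Item 0.28 -> Bin 5 (now 0.69)
Total bins used = 5

5


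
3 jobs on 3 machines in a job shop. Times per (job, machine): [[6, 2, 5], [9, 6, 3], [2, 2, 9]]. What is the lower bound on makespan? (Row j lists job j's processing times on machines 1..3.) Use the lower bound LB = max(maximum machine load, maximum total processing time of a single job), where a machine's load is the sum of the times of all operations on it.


Machine loads:
  Machine 1: 6 + 9 + 2 = 17
  Machine 2: 2 + 6 + 2 = 10
  Machine 3: 5 + 3 + 9 = 17
Max machine load = 17
Job totals:
  Job 1: 13
  Job 2: 18
  Job 3: 13
Max job total = 18
Lower bound = max(17, 18) = 18

18


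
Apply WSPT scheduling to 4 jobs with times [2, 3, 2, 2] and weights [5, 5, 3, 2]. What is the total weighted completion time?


Compute p/w ratios and sort ascending (WSPT): [(2, 5), (3, 5), (2, 3), (2, 2)]
Compute weighted completion times:
  Job (p=2,w=5): C=2, w*C=5*2=10
  Job (p=3,w=5): C=5, w*C=5*5=25
  Job (p=2,w=3): C=7, w*C=3*7=21
  Job (p=2,w=2): C=9, w*C=2*9=18
Total weighted completion time = 74

74


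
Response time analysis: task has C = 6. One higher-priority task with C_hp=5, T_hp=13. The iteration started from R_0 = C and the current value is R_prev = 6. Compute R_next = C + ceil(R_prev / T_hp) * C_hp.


R_next = C + ceil(R_prev / T_hp) * C_hp
ceil(6 / 13) = ceil(0.4615) = 1
Interference = 1 * 5 = 5
R_next = 6 + 5 = 11

11


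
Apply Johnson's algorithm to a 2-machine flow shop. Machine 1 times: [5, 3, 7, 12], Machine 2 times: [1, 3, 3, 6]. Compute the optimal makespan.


Apply Johnson's rule:
  Group 1 (a <= b): [(2, 3, 3)]
  Group 2 (a > b): [(4, 12, 6), (3, 7, 3), (1, 5, 1)]
Optimal job order: [2, 4, 3, 1]
Schedule:
  Job 2: M1 done at 3, M2 done at 6
  Job 4: M1 done at 15, M2 done at 21
  Job 3: M1 done at 22, M2 done at 25
  Job 1: M1 done at 27, M2 done at 28
Makespan = 28

28


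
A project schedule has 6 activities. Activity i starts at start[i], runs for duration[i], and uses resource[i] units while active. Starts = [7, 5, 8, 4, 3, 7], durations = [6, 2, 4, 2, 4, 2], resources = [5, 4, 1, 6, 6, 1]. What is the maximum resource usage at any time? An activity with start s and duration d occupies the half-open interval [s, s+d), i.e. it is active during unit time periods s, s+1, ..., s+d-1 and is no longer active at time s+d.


Each activity i is active on [start_i, start_i + duration_i).
Compute total resource usage per time slot:
  t=0: active resources = [], total = 0
  t=1: active resources = [], total = 0
  t=2: active resources = [], total = 0
  t=3: active resources = [6], total = 6
  t=4: active resources = [6, 6], total = 12
  t=5: active resources = [4, 6, 6], total = 16
  t=6: active resources = [4, 6], total = 10
  t=7: active resources = [5, 1], total = 6
  t=8: active resources = [5, 1, 1], total = 7
  t=9: active resources = [5, 1], total = 6
  t=10: active resources = [5, 1], total = 6
  t=11: active resources = [5, 1], total = 6
  t=12: active resources = [5], total = 5
Peak resource demand = 16

16


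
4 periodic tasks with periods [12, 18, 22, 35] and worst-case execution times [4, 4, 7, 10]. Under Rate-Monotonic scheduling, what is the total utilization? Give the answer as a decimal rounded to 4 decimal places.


Compute individual utilizations (exact fractions):
  Task 1: C/T = 4/12 = 1/3 (approx. 0.3333)
  Task 2: C/T = 4/18 = 2/9 (approx. 0.2222)
  Task 3: C/T = 7/22 (approx. 0.3182)
  Task 4: C/T = 10/35 = 2/7 (approx. 0.2857)
Total utilization U = 1/3 + 2/9 + 7/22 + 2/7 = 1607/1386
Rounded to 4 decimal places: U = 1.1595
RM (Liu & Layland) bound for 4 tasks = 0.756828; compare with U = 1607/1386 (approx. 1.159452)
U > 1, so the task set is not schedulable (processor overloaded).

1.1595


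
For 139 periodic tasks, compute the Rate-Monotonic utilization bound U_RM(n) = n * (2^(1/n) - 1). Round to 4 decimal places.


Compute 2^(1/139) = 1.0049991245
Subtract 1: 1.0049991245 - 1 = 0.0049991245
Multiply by n: 139 * 0.0049991245 = 0.6948783055
Round to 4 dp: 0.6949

0.6949


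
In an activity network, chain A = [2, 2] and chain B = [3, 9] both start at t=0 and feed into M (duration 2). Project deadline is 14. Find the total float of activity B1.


Forward pass: ES(B1) = sum of predecessors on chain B = 0
EF = ES + duration = 0 + 3 = 3
Backward pass: LF(M) = deadline = 14; LS(M) = 14 - 2 = 12
LF(B1) = LS(M) - sum(successors on chain B) = 12 - 9 = 3
LS = LF - duration = 3 - 3 = 0
Total float = LS - ES = 0 - 0 = 0

0


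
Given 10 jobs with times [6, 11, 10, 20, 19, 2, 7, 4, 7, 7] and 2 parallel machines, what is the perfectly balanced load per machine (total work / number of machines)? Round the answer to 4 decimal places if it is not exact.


Total processing time = 6 + 11 + 10 + 20 + 19 + 2 + 7 + 4 + 7 + 7 = 93
Number of machines = 2
Ideal balanced load = 93 / 2 = 46.5

46.5


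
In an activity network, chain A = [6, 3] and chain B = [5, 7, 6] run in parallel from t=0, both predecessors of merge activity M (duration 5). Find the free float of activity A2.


ES(A2) = sum of predecessors on chain A = 6
EF(A2) = ES + duration = 6 + 3 = 9
Successor of A2 is M. ES(M) = max(sum(A), sum(B)) = max(9, 18) = 18
Free float = ES(successor) - EF(current) = 18 - 9 = 9

9


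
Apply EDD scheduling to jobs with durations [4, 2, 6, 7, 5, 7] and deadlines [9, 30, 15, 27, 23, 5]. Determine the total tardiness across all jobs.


Sort by due date (EDD order): [(7, 5), (4, 9), (6, 15), (5, 23), (7, 27), (2, 30)]
Compute completion times and tardiness:
  Job 1: p=7, d=5, C=7, tardiness=max(0,7-5)=2
  Job 2: p=4, d=9, C=11, tardiness=max(0,11-9)=2
  Job 3: p=6, d=15, C=17, tardiness=max(0,17-15)=2
  Job 4: p=5, d=23, C=22, tardiness=max(0,22-23)=0
  Job 5: p=7, d=27, C=29, tardiness=max(0,29-27)=2
  Job 6: p=2, d=30, C=31, tardiness=max(0,31-30)=1
Total tardiness = 9

9


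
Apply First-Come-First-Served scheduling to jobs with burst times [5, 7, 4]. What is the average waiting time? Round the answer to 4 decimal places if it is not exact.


FCFS order (as given): [5, 7, 4]
Waiting times:
  Job 1: wait = 0
  Job 2: wait = 5
  Job 3: wait = 12
Sum of waiting times = 17
Average waiting time = 17/3 = 5.6667

5.6667


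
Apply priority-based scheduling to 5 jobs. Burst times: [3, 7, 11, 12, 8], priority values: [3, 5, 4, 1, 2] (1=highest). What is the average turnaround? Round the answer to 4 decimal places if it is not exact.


Sort by priority (ascending = highest first):
Order: [(1, 12), (2, 8), (3, 3), (4, 11), (5, 7)]
Completion times:
  Priority 1, burst=12, C=12
  Priority 2, burst=8, C=20
  Priority 3, burst=3, C=23
  Priority 4, burst=11, C=34
  Priority 5, burst=7, C=41
Average turnaround = 130/5 = 26.0

26.0


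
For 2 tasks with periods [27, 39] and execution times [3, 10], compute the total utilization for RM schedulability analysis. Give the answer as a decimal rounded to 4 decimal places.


Compute individual utilizations (exact fractions):
  Task 1: C/T = 3/27 = 1/9 (approx. 0.1111)
  Task 2: C/T = 10/39 (approx. 0.2564)
Total utilization U = 1/9 + 10/39 = 43/117
Rounded to 4 decimal places: U = 0.3675
RM (Liu & Layland) bound for 2 tasks = 0.828427; compare with U = 43/117 (approx. 0.367521)
U <= bound, so schedulable by RM sufficient condition.

0.3675


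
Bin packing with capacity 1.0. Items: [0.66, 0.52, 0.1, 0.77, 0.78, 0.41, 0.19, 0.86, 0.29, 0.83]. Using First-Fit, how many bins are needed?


Place items sequentially using First-Fit:
  Item 0.66 -> new Bin 1
  Item 0.52 -> new Bin 2
  Item 0.1 -> Bin 1 (now 0.76)
  Item 0.77 -> new Bin 3
  Item 0.78 -> new Bin 4
  Item 0.41 -> Bin 2 (now 0.93)
  Item 0.19 -> Bin 1 (now 0.95)
  Item 0.86 -> new Bin 5
  Item 0.29 -> new Bin 6
  Item 0.83 -> new Bin 7
Total bins used = 7

7


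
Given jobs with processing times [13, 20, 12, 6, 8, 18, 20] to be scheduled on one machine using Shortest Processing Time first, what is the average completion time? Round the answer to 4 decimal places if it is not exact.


Sort jobs by processing time (SPT order): [6, 8, 12, 13, 18, 20, 20]
Compute completion times sequentially:
  Job 1: processing = 6, completes at 6
  Job 2: processing = 8, completes at 14
  Job 3: processing = 12, completes at 26
  Job 4: processing = 13, completes at 39
  Job 5: processing = 18, completes at 57
  Job 6: processing = 20, completes at 77
  Job 7: processing = 20, completes at 97
Sum of completion times = 316
Average completion time = 316/7 = 45.1429

45.1429


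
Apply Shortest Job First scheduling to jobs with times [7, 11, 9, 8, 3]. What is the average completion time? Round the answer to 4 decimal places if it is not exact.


SJF order (ascending): [3, 7, 8, 9, 11]
Completion times:
  Job 1: burst=3, C=3
  Job 2: burst=7, C=10
  Job 3: burst=8, C=18
  Job 4: burst=9, C=27
  Job 5: burst=11, C=38
Average completion = 96/5 = 19.2

19.2


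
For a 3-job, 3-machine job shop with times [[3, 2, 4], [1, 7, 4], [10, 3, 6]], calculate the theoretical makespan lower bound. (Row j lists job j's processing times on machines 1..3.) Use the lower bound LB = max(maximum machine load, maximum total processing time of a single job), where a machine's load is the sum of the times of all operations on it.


Machine loads:
  Machine 1: 3 + 1 + 10 = 14
  Machine 2: 2 + 7 + 3 = 12
  Machine 3: 4 + 4 + 6 = 14
Max machine load = 14
Job totals:
  Job 1: 9
  Job 2: 12
  Job 3: 19
Max job total = 19
Lower bound = max(14, 19) = 19

19


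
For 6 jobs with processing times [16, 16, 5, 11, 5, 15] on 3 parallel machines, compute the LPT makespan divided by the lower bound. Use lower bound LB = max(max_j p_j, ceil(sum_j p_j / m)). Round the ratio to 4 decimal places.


LPT order: [16, 16, 15, 11, 5, 5]
Machine loads after assignment: [21, 21, 26]
LPT makespan = 26
Lower bound = max(max_job, ceil(total/3)) = max(16, 23) = 23
Ratio = 26 / 23 = 1.1304

1.1304


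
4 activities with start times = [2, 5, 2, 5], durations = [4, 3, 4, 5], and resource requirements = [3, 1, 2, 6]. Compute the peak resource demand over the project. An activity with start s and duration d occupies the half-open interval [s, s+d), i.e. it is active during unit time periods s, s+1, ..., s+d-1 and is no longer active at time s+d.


Each activity i is active on [start_i, start_i + duration_i).
Compute total resource usage per time slot:
  t=0: active resources = [], total = 0
  t=1: active resources = [], total = 0
  t=2: active resources = [3, 2], total = 5
  t=3: active resources = [3, 2], total = 5
  t=4: active resources = [3, 2], total = 5
  t=5: active resources = [3, 1, 2, 6], total = 12
  t=6: active resources = [1, 6], total = 7
  t=7: active resources = [1, 6], total = 7
  t=8: active resources = [6], total = 6
  t=9: active resources = [6], total = 6
Peak resource demand = 12

12


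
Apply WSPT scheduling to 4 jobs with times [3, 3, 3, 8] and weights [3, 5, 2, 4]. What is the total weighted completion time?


Compute p/w ratios and sort ascending (WSPT): [(3, 5), (3, 3), (3, 2), (8, 4)]
Compute weighted completion times:
  Job (p=3,w=5): C=3, w*C=5*3=15
  Job (p=3,w=3): C=6, w*C=3*6=18
  Job (p=3,w=2): C=9, w*C=2*9=18
  Job (p=8,w=4): C=17, w*C=4*17=68
Total weighted completion time = 119

119


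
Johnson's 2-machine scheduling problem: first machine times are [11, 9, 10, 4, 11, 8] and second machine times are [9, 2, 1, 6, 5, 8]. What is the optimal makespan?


Apply Johnson's rule:
  Group 1 (a <= b): [(4, 4, 6), (6, 8, 8)]
  Group 2 (a > b): [(1, 11, 9), (5, 11, 5), (2, 9, 2), (3, 10, 1)]
Optimal job order: [4, 6, 1, 5, 2, 3]
Schedule:
  Job 4: M1 done at 4, M2 done at 10
  Job 6: M1 done at 12, M2 done at 20
  Job 1: M1 done at 23, M2 done at 32
  Job 5: M1 done at 34, M2 done at 39
  Job 2: M1 done at 43, M2 done at 45
  Job 3: M1 done at 53, M2 done at 54
Makespan = 54

54


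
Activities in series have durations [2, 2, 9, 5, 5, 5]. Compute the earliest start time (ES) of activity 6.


Activity 6 starts after activities 1 through 5 complete.
Predecessor durations: [2, 2, 9, 5, 5]
ES = 2 + 2 + 9 + 5 + 5 = 23

23


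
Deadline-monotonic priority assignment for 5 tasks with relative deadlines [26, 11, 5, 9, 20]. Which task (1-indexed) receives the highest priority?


Sort tasks by relative deadline (ascending):
  Task 3: deadline = 5
  Task 4: deadline = 9
  Task 2: deadline = 11
  Task 5: deadline = 20
  Task 1: deadline = 26
Priority order (highest first): [3, 4, 2, 5, 1]
Highest priority task = 3

3


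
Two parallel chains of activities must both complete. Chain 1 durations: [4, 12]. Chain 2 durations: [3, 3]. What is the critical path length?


Path A total = 4 + 12 = 16
Path B total = 3 + 3 = 6
Critical path = longest path = max(16, 6) = 16

16


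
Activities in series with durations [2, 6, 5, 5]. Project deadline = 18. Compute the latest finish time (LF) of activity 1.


LF(activity 1) = deadline - sum of successor durations
Successors: activities 2 through 4 with durations [6, 5, 5]
Sum of successor durations = 16
LF = 18 - 16 = 2

2


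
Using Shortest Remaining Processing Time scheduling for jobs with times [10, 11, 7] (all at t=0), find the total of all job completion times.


Since all jobs arrive at t=0, SRPT equals SPT ordering.
SPT order: [7, 10, 11]
Completion times:
  Job 1: p=7, C=7
  Job 2: p=10, C=17
  Job 3: p=11, C=28
Total completion time = 7 + 17 + 28 = 52

52


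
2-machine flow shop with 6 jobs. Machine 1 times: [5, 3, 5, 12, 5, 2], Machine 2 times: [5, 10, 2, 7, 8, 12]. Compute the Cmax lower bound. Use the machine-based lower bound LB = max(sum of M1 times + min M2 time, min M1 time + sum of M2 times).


LB1 = sum(M1 times) + min(M2 times) = 32 + 2 = 34
LB2 = min(M1 times) + sum(M2 times) = 2 + 44 = 46
Lower bound = max(LB1, LB2) = max(34, 46) = 46

46


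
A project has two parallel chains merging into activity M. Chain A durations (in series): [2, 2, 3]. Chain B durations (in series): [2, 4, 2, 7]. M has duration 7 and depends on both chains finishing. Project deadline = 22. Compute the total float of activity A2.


Forward pass: ES(A2) = sum of predecessors on chain A = 2
EF = ES + duration = 2 + 2 = 4
Backward pass: LF(M) = deadline = 22; LS(M) = 22 - 7 = 15
LF(A2) = LS(M) - sum(successors on chain A) = 15 - 3 = 12
LS = LF - duration = 12 - 2 = 10
Total float = LS - ES = 10 - 2 = 8

8


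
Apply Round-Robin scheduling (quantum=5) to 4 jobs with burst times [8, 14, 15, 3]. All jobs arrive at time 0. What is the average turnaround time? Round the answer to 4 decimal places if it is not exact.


Time quantum = 5
Execution trace:
  J1 runs 5 units, time = 5
  J2 runs 5 units, time = 10
  J3 runs 5 units, time = 15
  J4 runs 3 units, time = 18
  J1 runs 3 units, time = 21
  J2 runs 5 units, time = 26
  J3 runs 5 units, time = 31
  J2 runs 4 units, time = 35
  J3 runs 5 units, time = 40
Finish times: [21, 35, 40, 18]
Average turnaround = 114/4 = 28.5

28.5


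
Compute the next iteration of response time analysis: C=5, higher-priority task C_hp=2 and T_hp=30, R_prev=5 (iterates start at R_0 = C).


R_next = C + ceil(R_prev / T_hp) * C_hp
ceil(5 / 30) = ceil(0.1667) = 1
Interference = 1 * 2 = 2
R_next = 5 + 2 = 7

7


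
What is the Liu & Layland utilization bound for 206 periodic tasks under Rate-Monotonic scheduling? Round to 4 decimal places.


Compute 2^(1/206) = 1.0033704594
Subtract 1: 1.0033704594 - 1 = 0.0033704594
Multiply by n: 206 * 0.0033704594 = 0.6943146364
Round to 4 dp: 0.6943

0.6943


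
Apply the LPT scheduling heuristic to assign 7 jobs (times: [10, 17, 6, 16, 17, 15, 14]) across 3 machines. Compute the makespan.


Sort jobs in decreasing order (LPT): [17, 17, 16, 15, 14, 10, 6]
Assign each job to the least loaded machine:
  Machine 1: jobs [17, 14], load = 31
  Machine 2: jobs [17, 10, 6], load = 33
  Machine 3: jobs [16, 15], load = 31
Makespan = max load = 33

33


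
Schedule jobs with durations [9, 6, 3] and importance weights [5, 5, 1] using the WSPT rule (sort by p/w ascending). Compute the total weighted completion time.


Compute p/w ratios and sort ascending (WSPT): [(6, 5), (9, 5), (3, 1)]
Compute weighted completion times:
  Job (p=6,w=5): C=6, w*C=5*6=30
  Job (p=9,w=5): C=15, w*C=5*15=75
  Job (p=3,w=1): C=18, w*C=1*18=18
Total weighted completion time = 123

123


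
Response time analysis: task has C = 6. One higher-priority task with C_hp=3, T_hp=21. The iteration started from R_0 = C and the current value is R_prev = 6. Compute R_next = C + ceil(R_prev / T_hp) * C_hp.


R_next = C + ceil(R_prev / T_hp) * C_hp
ceil(6 / 21) = ceil(0.2857) = 1
Interference = 1 * 3 = 3
R_next = 6 + 3 = 9

9


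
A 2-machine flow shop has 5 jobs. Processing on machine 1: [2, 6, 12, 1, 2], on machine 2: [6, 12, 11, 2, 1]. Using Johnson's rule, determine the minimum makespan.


Apply Johnson's rule:
  Group 1 (a <= b): [(4, 1, 2), (1, 2, 6), (2, 6, 12)]
  Group 2 (a > b): [(3, 12, 11), (5, 2, 1)]
Optimal job order: [4, 1, 2, 3, 5]
Schedule:
  Job 4: M1 done at 1, M2 done at 3
  Job 1: M1 done at 3, M2 done at 9
  Job 2: M1 done at 9, M2 done at 21
  Job 3: M1 done at 21, M2 done at 32
  Job 5: M1 done at 23, M2 done at 33
Makespan = 33

33


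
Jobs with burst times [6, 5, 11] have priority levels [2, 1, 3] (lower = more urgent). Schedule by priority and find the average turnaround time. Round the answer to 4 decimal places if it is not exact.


Sort by priority (ascending = highest first):
Order: [(1, 5), (2, 6), (3, 11)]
Completion times:
  Priority 1, burst=5, C=5
  Priority 2, burst=6, C=11
  Priority 3, burst=11, C=22
Average turnaround = 38/3 = 12.6667

12.6667


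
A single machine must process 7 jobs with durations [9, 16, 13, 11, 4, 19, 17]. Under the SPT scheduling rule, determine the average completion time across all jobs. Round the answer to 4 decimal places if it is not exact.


Sort jobs by processing time (SPT order): [4, 9, 11, 13, 16, 17, 19]
Compute completion times sequentially:
  Job 1: processing = 4, completes at 4
  Job 2: processing = 9, completes at 13
  Job 3: processing = 11, completes at 24
  Job 4: processing = 13, completes at 37
  Job 5: processing = 16, completes at 53
  Job 6: processing = 17, completes at 70
  Job 7: processing = 19, completes at 89
Sum of completion times = 290
Average completion time = 290/7 = 41.4286

41.4286


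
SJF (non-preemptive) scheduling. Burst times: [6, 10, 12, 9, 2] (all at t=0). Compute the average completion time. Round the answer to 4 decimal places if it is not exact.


SJF order (ascending): [2, 6, 9, 10, 12]
Completion times:
  Job 1: burst=2, C=2
  Job 2: burst=6, C=8
  Job 3: burst=9, C=17
  Job 4: burst=10, C=27
  Job 5: burst=12, C=39
Average completion = 93/5 = 18.6

18.6


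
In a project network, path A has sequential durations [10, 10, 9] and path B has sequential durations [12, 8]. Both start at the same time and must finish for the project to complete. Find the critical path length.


Path A total = 10 + 10 + 9 = 29
Path B total = 12 + 8 = 20
Critical path = longest path = max(29, 20) = 29

29


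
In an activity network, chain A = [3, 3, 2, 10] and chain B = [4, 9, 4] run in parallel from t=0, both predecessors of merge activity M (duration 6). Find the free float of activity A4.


ES(A4) = sum of predecessors on chain A = 8
EF(A4) = ES + duration = 8 + 10 = 18
Successor of A4 is M. ES(M) = max(sum(A), sum(B)) = max(18, 17) = 18
Free float = ES(successor) - EF(current) = 18 - 18 = 0

0


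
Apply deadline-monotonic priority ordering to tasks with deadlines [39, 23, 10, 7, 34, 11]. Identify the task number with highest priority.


Sort tasks by relative deadline (ascending):
  Task 4: deadline = 7
  Task 3: deadline = 10
  Task 6: deadline = 11
  Task 2: deadline = 23
  Task 5: deadline = 34
  Task 1: deadline = 39
Priority order (highest first): [4, 3, 6, 2, 5, 1]
Highest priority task = 4

4


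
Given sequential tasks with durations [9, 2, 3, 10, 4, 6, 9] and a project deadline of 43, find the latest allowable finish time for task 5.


LF(activity 5) = deadline - sum of successor durations
Successors: activities 6 through 7 with durations [6, 9]
Sum of successor durations = 15
LF = 43 - 15 = 28

28


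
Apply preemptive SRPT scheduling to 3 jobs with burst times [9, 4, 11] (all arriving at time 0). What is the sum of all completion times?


Since all jobs arrive at t=0, SRPT equals SPT ordering.
SPT order: [4, 9, 11]
Completion times:
  Job 1: p=4, C=4
  Job 2: p=9, C=13
  Job 3: p=11, C=24
Total completion time = 4 + 13 + 24 = 41

41


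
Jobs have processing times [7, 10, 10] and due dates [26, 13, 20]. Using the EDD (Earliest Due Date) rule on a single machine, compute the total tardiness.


Sort by due date (EDD order): [(10, 13), (10, 20), (7, 26)]
Compute completion times and tardiness:
  Job 1: p=10, d=13, C=10, tardiness=max(0,10-13)=0
  Job 2: p=10, d=20, C=20, tardiness=max(0,20-20)=0
  Job 3: p=7, d=26, C=27, tardiness=max(0,27-26)=1
Total tardiness = 1

1


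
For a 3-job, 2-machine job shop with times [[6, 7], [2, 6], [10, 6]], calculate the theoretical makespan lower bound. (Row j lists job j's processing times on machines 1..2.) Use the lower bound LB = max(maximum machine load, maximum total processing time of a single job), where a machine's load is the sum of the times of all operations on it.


Machine loads:
  Machine 1: 6 + 2 + 10 = 18
  Machine 2: 7 + 6 + 6 = 19
Max machine load = 19
Job totals:
  Job 1: 13
  Job 2: 8
  Job 3: 16
Max job total = 16
Lower bound = max(19, 16) = 19

19


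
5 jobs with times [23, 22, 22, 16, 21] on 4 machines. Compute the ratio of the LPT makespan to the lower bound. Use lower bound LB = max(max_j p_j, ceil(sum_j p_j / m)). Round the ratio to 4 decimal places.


LPT order: [23, 22, 22, 21, 16]
Machine loads after assignment: [23, 22, 22, 37]
LPT makespan = 37
Lower bound = max(max_job, ceil(total/4)) = max(23, 26) = 26
Ratio = 37 / 26 = 1.4231

1.4231


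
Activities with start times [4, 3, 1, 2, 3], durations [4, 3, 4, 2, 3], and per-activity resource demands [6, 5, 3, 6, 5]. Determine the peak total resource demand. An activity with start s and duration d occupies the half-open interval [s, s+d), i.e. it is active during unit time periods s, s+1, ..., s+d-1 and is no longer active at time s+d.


Each activity i is active on [start_i, start_i + duration_i).
Compute total resource usage per time slot:
  t=0: active resources = [], total = 0
  t=1: active resources = [3], total = 3
  t=2: active resources = [3, 6], total = 9
  t=3: active resources = [5, 3, 6, 5], total = 19
  t=4: active resources = [6, 5, 3, 5], total = 19
  t=5: active resources = [6, 5, 5], total = 16
  t=6: active resources = [6], total = 6
  t=7: active resources = [6], total = 6
Peak resource demand = 19

19


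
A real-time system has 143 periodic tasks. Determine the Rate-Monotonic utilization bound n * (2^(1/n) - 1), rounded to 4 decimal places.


Compute 2^(1/143) = 1.0048589497
Subtract 1: 1.0048589497 - 1 = 0.0048589497
Multiply by n: 143 * 0.0048589497 = 0.6948298071
Round to 4 dp: 0.6948

0.6948


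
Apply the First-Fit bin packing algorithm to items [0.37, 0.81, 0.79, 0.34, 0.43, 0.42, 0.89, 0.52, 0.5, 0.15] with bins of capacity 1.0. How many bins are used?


Place items sequentially using First-Fit:
  Item 0.37 -> new Bin 1
  Item 0.81 -> new Bin 2
  Item 0.79 -> new Bin 3
  Item 0.34 -> Bin 1 (now 0.71)
  Item 0.43 -> new Bin 4
  Item 0.42 -> Bin 4 (now 0.85)
  Item 0.89 -> new Bin 5
  Item 0.52 -> new Bin 6
  Item 0.5 -> new Bin 7
  Item 0.15 -> Bin 1 (now 0.86)
Total bins used = 7

7
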